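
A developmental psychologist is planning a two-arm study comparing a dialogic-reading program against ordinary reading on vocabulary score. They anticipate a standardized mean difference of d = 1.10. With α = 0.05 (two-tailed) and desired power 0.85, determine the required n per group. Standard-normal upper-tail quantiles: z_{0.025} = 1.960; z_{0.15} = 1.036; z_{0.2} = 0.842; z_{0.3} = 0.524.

For two independent groups with equal n: n = 2·((z_{α/2} + z_β) / d)².
z_{α/2} + z_β = 1.960 + 1.036 = 2.996.
n = 2 × (2.996 / 1.10)² = 2 × 2.724² = 2 × 7.42 = 14.8.
Round up to the next whole participant.

n = 15 per group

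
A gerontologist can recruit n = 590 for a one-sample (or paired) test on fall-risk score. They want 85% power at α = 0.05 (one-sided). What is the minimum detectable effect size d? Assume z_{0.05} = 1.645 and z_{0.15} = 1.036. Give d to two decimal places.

d_min ≈ 0.11

For a single sample (or paired design) of n = 590: d_min = (z_{α} + z_β)/√n.
z-sum = 1.645 + 1.036 = 2.681.
d_min = 2.681 / √590 = 2.681 / 24.290 = 0.110.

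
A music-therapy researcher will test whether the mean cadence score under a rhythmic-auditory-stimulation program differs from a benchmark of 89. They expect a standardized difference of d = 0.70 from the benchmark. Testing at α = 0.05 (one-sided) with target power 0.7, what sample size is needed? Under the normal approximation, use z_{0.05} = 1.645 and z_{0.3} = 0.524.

For a one-sample test: n = ((z_{α} + z_β) / d)².
z_{α} + z_β = 1.645 + 0.524 = 2.169.
n = (2.169 / 0.70)² = 3.099² = 9.60.
Round up.

n = 10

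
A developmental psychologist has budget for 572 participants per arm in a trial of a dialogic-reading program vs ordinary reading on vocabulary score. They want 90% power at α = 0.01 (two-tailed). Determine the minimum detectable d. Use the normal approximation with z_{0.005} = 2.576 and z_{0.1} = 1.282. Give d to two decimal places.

For two independent groups of n = 572 each: d_min = (z_{α/2} + z_β)·√(2/n).
z-sum = 2.576 + 1.282 = 3.858.
d_min = 3.858 × √(2/572) = 3.858 × 0.0591 = 0.228.

d_min ≈ 0.23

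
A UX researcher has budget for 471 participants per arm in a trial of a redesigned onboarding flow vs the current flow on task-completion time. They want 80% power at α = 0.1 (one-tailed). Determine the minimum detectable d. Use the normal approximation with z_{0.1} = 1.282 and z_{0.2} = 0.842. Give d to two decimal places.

d_min ≈ 0.14

For two independent groups of n = 471 each: d_min = (z_{α} + z_β)·√(2/n).
z-sum = 1.282 + 0.842 = 2.124.
d_min = 2.124 × √(2/471) = 2.124 × 0.0652 = 0.138.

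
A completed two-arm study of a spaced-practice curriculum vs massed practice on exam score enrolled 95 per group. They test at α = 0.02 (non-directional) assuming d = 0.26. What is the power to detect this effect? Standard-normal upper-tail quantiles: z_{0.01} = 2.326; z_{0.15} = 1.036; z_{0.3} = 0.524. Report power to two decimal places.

For two equal groups, power = Φ(d·√(n/2) − z_{α/2}).
d·√(n/2) = 0.26 × √(95/2) = 0.26 × 6.892 = 1.792.
z_β = 1.792 − 2.326 = -0.534.
Power = Φ(-0.534) = 0.297.

power ≈ 0.30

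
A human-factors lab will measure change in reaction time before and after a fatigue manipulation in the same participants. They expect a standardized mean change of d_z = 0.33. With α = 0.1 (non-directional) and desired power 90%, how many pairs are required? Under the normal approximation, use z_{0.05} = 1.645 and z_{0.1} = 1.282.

For a paired (one-sample on differences) test: n = ((z_{α/2} + z_β) / d)².
z_{α/2} + z_β = 1.645 + 1.282 = 2.927.
n = (2.927 / 0.33)² = 8.870² = 78.67.
Round up.

n = 79 pairs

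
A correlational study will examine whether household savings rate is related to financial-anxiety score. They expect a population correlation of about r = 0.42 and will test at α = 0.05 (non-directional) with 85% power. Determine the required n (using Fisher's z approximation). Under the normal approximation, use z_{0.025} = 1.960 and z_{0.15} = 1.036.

n = 48

Fisher's z: C = ½·ln((1+r)/(1−r)) = ½·ln(2.4483) = 0.4477.
n = ((z_{α/2} + z_β)/C)² + 3.
(1.960 + 1.036) / 0.4477 = 2.996 / 0.4477 = 6.692.
n = 6.692² + 3 = 44.78 + 3 = 47.8.
Round up.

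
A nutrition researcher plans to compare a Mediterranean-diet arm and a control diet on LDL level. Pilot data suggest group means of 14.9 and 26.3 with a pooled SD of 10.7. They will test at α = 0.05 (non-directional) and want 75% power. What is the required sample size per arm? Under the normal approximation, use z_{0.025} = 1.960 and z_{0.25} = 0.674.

Cohen's d = |M₁ − M₂| / SD_pooled = |14.9 − 26.3| / 10.7 = 11.4 / 10.7 = 1.065.
For two independent groups with equal n: n = 2·((z_{α/2} + z_β) / d)².
z_{α/2} + z_β = 1.960 + 0.674 = 2.634.
n = 2 × (2.634 / 1.065)² = 2 × 2.473² = 2 × 6.12 = 12.2.
Round up to the next whole participant.

n = 13 per group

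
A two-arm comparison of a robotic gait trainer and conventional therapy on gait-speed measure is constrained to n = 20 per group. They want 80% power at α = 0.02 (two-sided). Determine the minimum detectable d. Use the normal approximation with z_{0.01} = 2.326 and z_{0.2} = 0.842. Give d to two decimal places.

d_min ≈ 1.00

For two independent groups of n = 20 each: d_min = (z_{α/2} + z_β)·√(2/n).
z-sum = 2.326 + 0.842 = 3.168.
d_min = 3.168 × √(2/20) = 3.168 × 0.3162 = 1.002.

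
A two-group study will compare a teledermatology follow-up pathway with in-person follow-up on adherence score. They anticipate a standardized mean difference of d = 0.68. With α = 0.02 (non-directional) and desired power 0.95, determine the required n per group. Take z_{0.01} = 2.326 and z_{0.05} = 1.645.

n = 69 per group

For two independent groups with equal n: n = 2·((z_{α/2} + z_β) / d)².
z_{α/2} + z_β = 2.326 + 1.645 = 3.971.
n = 2 × (3.971 / 0.68)² = 2 × 5.840² = 2 × 34.10 = 68.2.
Round up to the next whole participant.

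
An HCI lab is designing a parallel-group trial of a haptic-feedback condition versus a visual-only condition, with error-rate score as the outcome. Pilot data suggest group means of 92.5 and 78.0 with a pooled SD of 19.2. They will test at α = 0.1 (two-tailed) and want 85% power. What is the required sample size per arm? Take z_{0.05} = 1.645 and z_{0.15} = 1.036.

n = 26 per group

Cohen's d = |M₁ − M₂| / SD_pooled = |92.5 − 78.0| / 19.2 = 14.5 / 19.2 = 0.755.
For two independent groups with equal n: n = 2·((z_{α/2} + z_β) / d)².
z_{α/2} + z_β = 1.645 + 1.036 = 2.681.
n = 2 × (2.681 / 0.755)² = 2 × 3.551² = 2 × 12.61 = 25.2.
Round up to the next whole participant.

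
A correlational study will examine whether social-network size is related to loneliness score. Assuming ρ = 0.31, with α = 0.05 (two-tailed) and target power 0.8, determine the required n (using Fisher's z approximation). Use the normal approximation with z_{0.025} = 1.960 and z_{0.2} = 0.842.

Fisher's z: C = ½·ln((1+r)/(1−r)) = ½·ln(1.8986) = 0.3205.
n = ((z_{α/2} + z_β)/C)² + 3.
(1.960 + 0.842) / 0.3205 = 2.802 / 0.3205 = 8.743.
n = 8.743² + 3 = 76.43 + 3 = 79.4.
Round up.

n = 80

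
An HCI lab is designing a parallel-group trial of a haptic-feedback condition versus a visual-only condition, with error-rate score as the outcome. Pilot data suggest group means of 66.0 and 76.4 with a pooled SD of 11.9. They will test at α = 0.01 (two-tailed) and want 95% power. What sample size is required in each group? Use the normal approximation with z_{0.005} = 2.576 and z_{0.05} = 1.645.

Cohen's d = |M₁ − M₂| / SD_pooled = |66.0 − 76.4| / 11.9 = 10.4 / 11.9 = 0.874.
For two independent groups with equal n: n = 2·((z_{α/2} + z_β) / d)².
z_{α/2} + z_β = 2.576 + 1.645 = 4.221.
n = 2 × (4.221 / 0.874)² = 2 × 4.830² = 2 × 23.32 = 46.6.
Round up to the next whole participant.

n = 47 per group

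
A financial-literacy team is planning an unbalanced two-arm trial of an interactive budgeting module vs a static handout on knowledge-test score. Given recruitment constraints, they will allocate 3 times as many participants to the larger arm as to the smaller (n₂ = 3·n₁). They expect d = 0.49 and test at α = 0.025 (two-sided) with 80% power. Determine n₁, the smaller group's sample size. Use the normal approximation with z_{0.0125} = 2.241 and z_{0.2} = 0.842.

n₁ = 53

With allocation ratio k = n₂/n₁ = 3, Var(x̄₁−x̄₂) = σ²(1/n₁ + 1/(k·n₁)) = σ²·(k+1)/(k·n₁).
So n₁ = (1 + 1/k)·((z_{α/2} + z_β)/d)² = 1.333 × (3.083/0.49)².
n₁ = 1.333 × 39.59 = 52.8.
Round up: n₁ = 53, giving n₂ = 3 × 53 = 159.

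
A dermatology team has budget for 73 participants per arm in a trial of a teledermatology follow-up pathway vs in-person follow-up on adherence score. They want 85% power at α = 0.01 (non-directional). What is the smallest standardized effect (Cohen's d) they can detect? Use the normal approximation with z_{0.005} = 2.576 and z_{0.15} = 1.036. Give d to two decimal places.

For two independent groups of n = 73 each: d_min = (z_{α/2} + z_β)·√(2/n).
z-sum = 2.576 + 1.036 = 3.612.
d_min = 3.612 × √(2/73) = 3.612 × 0.1655 = 0.598.

d_min ≈ 0.60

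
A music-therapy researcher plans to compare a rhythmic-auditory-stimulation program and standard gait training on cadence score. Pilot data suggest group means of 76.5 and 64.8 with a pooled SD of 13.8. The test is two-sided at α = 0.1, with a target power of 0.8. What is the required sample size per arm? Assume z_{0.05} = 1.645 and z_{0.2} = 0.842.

n = 18 per group

Cohen's d = |M₁ − M₂| / SD_pooled = |76.5 − 64.8| / 13.8 = 11.7 / 13.8 = 0.848.
For two independent groups with equal n: n = 2·((z_{α/2} + z_β) / d)².
z_{α/2} + z_β = 1.645 + 0.842 = 2.487.
n = 2 × (2.487 / 0.848)² = 2 × 2.933² = 2 × 8.60 = 17.2.
Round up to the next whole participant.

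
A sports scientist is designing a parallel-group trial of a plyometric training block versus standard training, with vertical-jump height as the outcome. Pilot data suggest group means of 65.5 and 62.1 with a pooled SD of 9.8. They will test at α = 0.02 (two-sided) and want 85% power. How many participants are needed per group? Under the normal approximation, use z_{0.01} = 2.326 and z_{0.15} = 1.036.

n = 188 per group

Cohen's d = |M₁ − M₂| / SD_pooled = |65.5 − 62.1| / 9.8 = 3.4 / 9.8 = 0.347.
For two independent groups with equal n: n = 2·((z_{α/2} + z_β) / d)².
z_{α/2} + z_β = 2.326 + 1.036 = 3.362.
n = 2 × (3.362 / 0.347)² = 2 × 9.689² = 2 × 93.87 = 187.7.
Round up to the next whole participant.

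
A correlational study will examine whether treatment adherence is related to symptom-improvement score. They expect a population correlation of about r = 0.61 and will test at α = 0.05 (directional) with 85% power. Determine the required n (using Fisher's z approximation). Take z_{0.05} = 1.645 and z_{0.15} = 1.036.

n = 18

Fisher's z: C = ½·ln((1+r)/(1−r)) = ½·ln(4.1282) = 0.7089.
n = ((z_{α} + z_β)/C)² + 3.
(1.645 + 1.036) / 0.7089 = 2.681 / 0.7089 = 3.782.
n = 3.782² + 3 = 14.30 + 3 = 17.3.
Round up.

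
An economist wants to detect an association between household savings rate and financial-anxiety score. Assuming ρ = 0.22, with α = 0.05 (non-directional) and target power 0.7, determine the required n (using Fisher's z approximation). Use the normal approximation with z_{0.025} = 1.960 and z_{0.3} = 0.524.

n = 127

Fisher's z: C = ½·ln((1+r)/(1−r)) = ½·ln(1.5641) = 0.2237.
n = ((z_{α/2} + z_β)/C)² + 3.
(1.960 + 0.524) / 0.2237 = 2.484 / 0.2237 = 11.104.
n = 11.104² + 3 = 123.30 + 3 = 126.3.
Round up.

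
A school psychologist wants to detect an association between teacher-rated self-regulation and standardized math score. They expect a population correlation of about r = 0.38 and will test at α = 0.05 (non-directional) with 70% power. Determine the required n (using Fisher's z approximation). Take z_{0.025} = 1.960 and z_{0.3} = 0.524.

n = 42

Fisher's z: C = ½·ln((1+r)/(1−r)) = ½·ln(2.2258) = 0.4001.
n = ((z_{α/2} + z_β)/C)² + 3.
(1.960 + 0.524) / 0.4001 = 2.484 / 0.4001 = 6.208.
n = 6.208² + 3 = 38.54 + 3 = 41.5.
Round up.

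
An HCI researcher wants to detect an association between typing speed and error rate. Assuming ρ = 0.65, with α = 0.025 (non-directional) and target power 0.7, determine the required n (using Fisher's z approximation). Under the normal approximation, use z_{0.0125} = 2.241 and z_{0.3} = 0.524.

n = 16

Fisher's z: C = ½·ln((1+r)/(1−r)) = ½·ln(4.7143) = 0.7753.
n = ((z_{α/2} + z_β)/C)² + 3.
(2.241 + 0.524) / 0.7753 = 2.765 / 0.7753 = 3.566.
n = 3.566² + 3 = 12.72 + 3 = 15.7.
Round up.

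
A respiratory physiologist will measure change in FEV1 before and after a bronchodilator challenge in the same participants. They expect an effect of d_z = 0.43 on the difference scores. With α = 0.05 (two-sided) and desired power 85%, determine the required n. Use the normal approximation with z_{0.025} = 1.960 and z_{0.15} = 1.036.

n = 49 pairs

For a paired (one-sample on differences) test: n = ((z_{α/2} + z_β) / d)².
z_{α/2} + z_β = 1.960 + 1.036 = 2.996.
n = (2.996 / 0.43)² = 6.967² = 48.55.
Round up.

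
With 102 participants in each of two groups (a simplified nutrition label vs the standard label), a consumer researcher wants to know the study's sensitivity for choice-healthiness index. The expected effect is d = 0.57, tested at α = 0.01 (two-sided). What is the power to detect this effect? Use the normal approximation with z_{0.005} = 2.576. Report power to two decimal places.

power ≈ 0.93

For two equal groups, power = Φ(d·√(n/2) − z_{α/2}).
d·√(n/2) = 0.57 × √(102/2) = 0.57 × 7.141 = 4.071.
z_β = 4.071 − 2.576 = 1.495.
Power = Φ(1.495) = 0.932.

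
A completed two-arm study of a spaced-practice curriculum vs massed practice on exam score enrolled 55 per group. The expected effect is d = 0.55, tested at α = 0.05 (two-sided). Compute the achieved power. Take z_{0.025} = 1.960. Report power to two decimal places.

For two equal groups, power = Φ(d·√(n/2) − z_{α/2}).
d·√(n/2) = 0.55 × √(55/2) = 0.55 × 5.244 = 2.884.
z_β = 2.884 − 1.960 = 0.924.
Power = Φ(0.924) = 0.822.

power ≈ 0.82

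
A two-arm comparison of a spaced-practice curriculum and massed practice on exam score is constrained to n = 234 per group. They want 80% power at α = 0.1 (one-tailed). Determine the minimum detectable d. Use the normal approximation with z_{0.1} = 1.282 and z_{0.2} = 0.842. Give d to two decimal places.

d_min ≈ 0.20

For two independent groups of n = 234 each: d_min = (z_{α} + z_β)·√(2/n).
z-sum = 1.282 + 0.842 = 2.124.
d_min = 2.124 × √(2/234) = 2.124 × 0.0925 = 0.196.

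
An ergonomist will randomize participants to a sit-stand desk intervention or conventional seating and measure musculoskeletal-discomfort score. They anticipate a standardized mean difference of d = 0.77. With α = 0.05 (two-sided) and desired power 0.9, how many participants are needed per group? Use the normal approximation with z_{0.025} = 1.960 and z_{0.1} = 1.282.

For two independent groups with equal n: n = 2·((z_{α/2} + z_β) / d)².
z_{α/2} + z_β = 1.960 + 1.282 = 3.242.
n = 2 × (3.242 / 0.77)² = 2 × 4.210² = 2 × 17.73 = 35.5.
Round up to the next whole participant.

n = 36 per group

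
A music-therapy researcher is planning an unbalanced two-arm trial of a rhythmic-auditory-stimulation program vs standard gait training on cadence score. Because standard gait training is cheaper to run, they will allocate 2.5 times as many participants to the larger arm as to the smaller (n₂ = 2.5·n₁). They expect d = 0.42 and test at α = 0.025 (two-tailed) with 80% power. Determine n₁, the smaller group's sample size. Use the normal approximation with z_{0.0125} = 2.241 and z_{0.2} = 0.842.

n₁ = 76

With allocation ratio k = n₂/n₁ = 2.5, Var(x̄₁−x̄₂) = σ²(1/n₁ + 1/(k·n₁)) = σ²·(k+1)/(k·n₁).
So n₁ = (1 + 1/k)·((z_{α/2} + z_β)/d)² = 1.400 × (3.083/0.42)².
n₁ = 1.400 × 53.88 = 75.4.
Round up: n₁ = 76, giving n₂ = 2.5 × 76 = 190.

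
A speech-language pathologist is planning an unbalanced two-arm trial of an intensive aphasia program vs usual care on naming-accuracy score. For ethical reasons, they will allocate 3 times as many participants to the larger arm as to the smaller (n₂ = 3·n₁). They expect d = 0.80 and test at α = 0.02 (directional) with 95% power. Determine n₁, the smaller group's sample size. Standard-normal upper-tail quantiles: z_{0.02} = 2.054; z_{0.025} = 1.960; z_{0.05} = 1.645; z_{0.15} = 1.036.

n₁ = 29

With allocation ratio k = n₂/n₁ = 3, Var(x̄₁−x̄₂) = σ²(1/n₁ + 1/(k·n₁)) = σ²·(k+1)/(k·n₁).
So n₁ = (1 + 1/k)·((z_{α} + z_β)/d)² = 1.333 × (3.699/0.80)².
n₁ = 1.333 × 21.38 = 28.5.
Round up: n₁ = 29, giving n₂ = 3 × 29 = 87.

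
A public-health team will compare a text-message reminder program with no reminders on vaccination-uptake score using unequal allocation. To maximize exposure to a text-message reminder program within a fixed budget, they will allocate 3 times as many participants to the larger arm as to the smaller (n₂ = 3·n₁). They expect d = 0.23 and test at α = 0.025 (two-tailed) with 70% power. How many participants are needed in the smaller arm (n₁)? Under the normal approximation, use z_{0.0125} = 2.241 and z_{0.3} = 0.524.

With allocation ratio k = n₂/n₁ = 3, Var(x̄₁−x̄₂) = σ²(1/n₁ + 1/(k·n₁)) = σ²·(k+1)/(k·n₁).
So n₁ = (1 + 1/k)·((z_{α/2} + z_β)/d)² = 1.333 × (2.765/0.23)².
n₁ = 1.333 × 144.52 = 192.7.
Round up: n₁ = 193, giving n₂ = 3 × 193 = 579.

n₁ = 193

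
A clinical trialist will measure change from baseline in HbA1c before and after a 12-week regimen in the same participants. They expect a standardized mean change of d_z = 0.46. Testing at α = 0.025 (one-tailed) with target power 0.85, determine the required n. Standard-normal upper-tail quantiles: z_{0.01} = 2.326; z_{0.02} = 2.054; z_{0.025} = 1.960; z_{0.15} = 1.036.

For a paired (one-sample on differences) test: n = ((z_{α} + z_β) / d)².
z_{α} + z_β = 1.960 + 1.036 = 2.996.
n = (2.996 / 0.46)² = 6.513² = 42.42.
Round up.

n = 43 pairs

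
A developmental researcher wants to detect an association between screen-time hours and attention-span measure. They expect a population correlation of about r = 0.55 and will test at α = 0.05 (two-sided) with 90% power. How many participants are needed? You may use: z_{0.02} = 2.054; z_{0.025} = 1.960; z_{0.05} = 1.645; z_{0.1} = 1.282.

n = 31

Fisher's z: C = ½·ln((1+r)/(1−r)) = ½·ln(3.4444) = 0.6184.
n = ((z_{α/2} + z_β)/C)² + 3.
(1.960 + 1.282) / 0.6184 = 3.242 / 0.6184 = 5.243.
n = 5.243² + 3 = 27.48 + 3 = 30.5.
Round up.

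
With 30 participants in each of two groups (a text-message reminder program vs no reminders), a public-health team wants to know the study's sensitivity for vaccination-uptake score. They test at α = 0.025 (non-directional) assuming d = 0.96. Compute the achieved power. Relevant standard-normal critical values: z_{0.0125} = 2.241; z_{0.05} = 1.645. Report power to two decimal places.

For two equal groups, power = Φ(d·√(n/2) − z_{α/2}).
d·√(n/2) = 0.96 × √(30/2) = 0.96 × 3.873 = 3.718.
z_β = 3.718 − 2.241 = 1.477.
Power = Φ(1.477) = 0.930.

power ≈ 0.93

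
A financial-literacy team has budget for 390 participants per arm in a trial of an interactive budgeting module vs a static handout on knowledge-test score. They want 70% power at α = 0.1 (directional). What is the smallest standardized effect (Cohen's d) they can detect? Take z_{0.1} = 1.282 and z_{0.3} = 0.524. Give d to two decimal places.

d_min ≈ 0.13

For two independent groups of n = 390 each: d_min = (z_{α} + z_β)·√(2/n).
z-sum = 1.282 + 0.524 = 1.806.
d_min = 1.806 × √(2/390) = 1.806 × 0.0716 = 0.129.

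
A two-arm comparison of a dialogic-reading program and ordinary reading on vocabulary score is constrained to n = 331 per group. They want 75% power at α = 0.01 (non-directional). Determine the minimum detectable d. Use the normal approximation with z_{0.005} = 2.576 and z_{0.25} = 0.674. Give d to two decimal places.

For two independent groups of n = 331 each: d_min = (z_{α/2} + z_β)·√(2/n).
z-sum = 2.576 + 0.674 = 3.250.
d_min = 3.250 × √(2/331) = 3.250 × 0.0777 = 0.253.

d_min ≈ 0.25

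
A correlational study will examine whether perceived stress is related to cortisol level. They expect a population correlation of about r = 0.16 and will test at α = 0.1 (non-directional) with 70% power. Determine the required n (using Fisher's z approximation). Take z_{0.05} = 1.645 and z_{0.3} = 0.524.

Fisher's z: C = ½·ln((1+r)/(1−r)) = ½·ln(1.3810) = 0.1614.
n = ((z_{α/2} + z_β)/C)² + 3.
(1.645 + 0.524) / 0.1614 = 2.169 / 0.1614 = 13.439.
n = 13.439² + 3 = 180.60 + 3 = 183.6.
Round up.

n = 184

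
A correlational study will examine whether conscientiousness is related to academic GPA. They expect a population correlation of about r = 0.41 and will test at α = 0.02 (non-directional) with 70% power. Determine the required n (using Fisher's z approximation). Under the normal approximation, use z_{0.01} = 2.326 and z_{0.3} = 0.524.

n = 46

Fisher's z: C = ½·ln((1+r)/(1−r)) = ½·ln(2.3898) = 0.4356.
n = ((z_{α/2} + z_β)/C)² + 3.
(2.326 + 0.524) / 0.4356 = 2.850 / 0.4356 = 6.543.
n = 6.543² + 3 = 42.81 + 3 = 45.8.
Round up.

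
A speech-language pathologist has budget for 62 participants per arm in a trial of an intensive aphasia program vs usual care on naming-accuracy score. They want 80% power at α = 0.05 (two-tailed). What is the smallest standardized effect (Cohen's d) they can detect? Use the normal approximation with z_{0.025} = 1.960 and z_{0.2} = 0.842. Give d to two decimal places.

For two independent groups of n = 62 each: d_min = (z_{α/2} + z_β)·√(2/n).
z-sum = 1.960 + 0.842 = 2.802.
d_min = 2.802 × √(2/62) = 2.802 × 0.1796 = 0.503.

d_min ≈ 0.50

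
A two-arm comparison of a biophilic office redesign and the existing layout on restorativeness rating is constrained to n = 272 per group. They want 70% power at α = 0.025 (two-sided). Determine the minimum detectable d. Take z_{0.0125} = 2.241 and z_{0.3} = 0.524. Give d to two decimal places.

For two independent groups of n = 272 each: d_min = (z_{α/2} + z_β)·√(2/n).
z-sum = 2.241 + 0.524 = 2.765.
d_min = 2.765 × √(2/272) = 2.765 × 0.0857 = 0.237.

d_min ≈ 0.24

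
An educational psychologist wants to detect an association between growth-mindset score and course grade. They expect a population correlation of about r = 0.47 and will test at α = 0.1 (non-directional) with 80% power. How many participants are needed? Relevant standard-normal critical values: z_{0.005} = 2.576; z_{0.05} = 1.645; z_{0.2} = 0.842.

Fisher's z: C = ½·ln((1+r)/(1−r)) = ½·ln(2.7736) = 0.5101.
n = ((z_{α/2} + z_β)/C)² + 3.
(1.645 + 0.842) / 0.5101 = 2.487 / 0.5101 = 4.876.
n = 4.876² + 3 = 23.77 + 3 = 26.8.
Round up.

n = 27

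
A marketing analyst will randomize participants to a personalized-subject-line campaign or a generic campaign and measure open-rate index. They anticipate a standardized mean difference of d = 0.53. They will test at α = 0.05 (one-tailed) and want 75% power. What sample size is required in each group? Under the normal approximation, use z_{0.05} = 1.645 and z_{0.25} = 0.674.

For two independent groups with equal n: n = 2·((z_{α} + z_β) / d)².
z_{α} + z_β = 1.645 + 0.674 = 2.319.
n = 2 × (2.319 / 0.53)² = 2 × 4.375² = 2 × 19.14 = 38.3.
Round up to the next whole participant.

n = 39 per group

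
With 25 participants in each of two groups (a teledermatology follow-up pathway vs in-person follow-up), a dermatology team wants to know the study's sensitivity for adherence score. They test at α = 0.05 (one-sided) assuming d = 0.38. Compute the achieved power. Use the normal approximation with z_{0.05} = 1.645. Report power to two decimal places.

power ≈ 0.38

For two equal groups, power = Φ(d·√(n/2) − z_{α}).
d·√(n/2) = 0.38 × √(25/2) = 0.38 × 3.536 = 1.344.
z_β = 1.344 − 1.645 = -0.301.
Power = Φ(-0.301) = 0.382.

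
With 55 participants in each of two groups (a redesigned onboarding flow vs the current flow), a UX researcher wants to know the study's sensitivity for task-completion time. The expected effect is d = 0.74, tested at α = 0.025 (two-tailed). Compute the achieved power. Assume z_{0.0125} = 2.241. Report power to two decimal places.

power ≈ 0.95

For two equal groups, power = Φ(d·√(n/2) − z_{α/2}).
d·√(n/2) = 0.74 × √(55/2) = 0.74 × 5.244 = 3.881.
z_β = 3.881 − 2.241 = 1.640.
Power = Φ(1.640) = 0.949.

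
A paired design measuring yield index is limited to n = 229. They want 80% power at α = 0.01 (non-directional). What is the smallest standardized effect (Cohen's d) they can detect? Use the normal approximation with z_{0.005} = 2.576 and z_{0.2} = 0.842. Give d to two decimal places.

For a single sample (or paired design) of n = 229: d_min = (z_{α/2} + z_β)/√n.
z-sum = 2.576 + 0.842 = 3.418.
d_min = 3.418 / √229 = 3.418 / 15.133 = 0.226.

d_min ≈ 0.23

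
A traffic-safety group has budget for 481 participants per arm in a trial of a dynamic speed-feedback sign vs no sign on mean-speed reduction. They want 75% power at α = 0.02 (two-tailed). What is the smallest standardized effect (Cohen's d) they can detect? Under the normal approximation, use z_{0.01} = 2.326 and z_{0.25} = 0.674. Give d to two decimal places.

d_min ≈ 0.19

For two independent groups of n = 481 each: d_min = (z_{α/2} + z_β)·√(2/n).
z-sum = 2.326 + 0.674 = 3.000.
d_min = 3.000 × √(2/481) = 3.000 × 0.0645 = 0.193.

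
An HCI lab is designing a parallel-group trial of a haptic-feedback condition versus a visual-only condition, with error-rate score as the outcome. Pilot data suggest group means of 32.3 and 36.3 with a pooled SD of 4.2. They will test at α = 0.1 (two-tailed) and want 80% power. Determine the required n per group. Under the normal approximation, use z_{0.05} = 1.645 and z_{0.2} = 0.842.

n = 14 per group

Cohen's d = |M₁ − M₂| / SD_pooled = |32.3 − 36.3| / 4.2 = 4.0 / 4.2 = 0.952.
For two independent groups with equal n: n = 2·((z_{α/2} + z_β) / d)².
z_{α/2} + z_β = 1.645 + 0.842 = 2.487.
n = 2 × (2.487 / 0.952)² = 2 × 2.612² = 2 × 6.82 = 13.6.
Round up to the next whole participant.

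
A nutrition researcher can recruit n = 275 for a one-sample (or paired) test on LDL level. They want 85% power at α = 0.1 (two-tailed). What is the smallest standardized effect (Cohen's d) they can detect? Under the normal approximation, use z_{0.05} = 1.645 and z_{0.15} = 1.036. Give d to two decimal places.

For a single sample (or paired design) of n = 275: d_min = (z_{α/2} + z_β)/√n.
z-sum = 1.645 + 1.036 = 2.681.
d_min = 2.681 / √275 = 2.681 / 16.583 = 0.162.

d_min ≈ 0.16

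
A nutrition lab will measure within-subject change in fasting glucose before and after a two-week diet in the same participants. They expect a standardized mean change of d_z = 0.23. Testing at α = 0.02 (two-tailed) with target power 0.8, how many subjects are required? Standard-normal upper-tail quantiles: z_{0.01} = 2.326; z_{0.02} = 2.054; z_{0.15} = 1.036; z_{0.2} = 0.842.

n = 190 pairs

For a paired (one-sample on differences) test: n = ((z_{α/2} + z_β) / d)².
z_{α/2} + z_β = 2.326 + 0.842 = 3.168.
n = (3.168 / 0.23)² = 13.774² = 189.72.
Round up.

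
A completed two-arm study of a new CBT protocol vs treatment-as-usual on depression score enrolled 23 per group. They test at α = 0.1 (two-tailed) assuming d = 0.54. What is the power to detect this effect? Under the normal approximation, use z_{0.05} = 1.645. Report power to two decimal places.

For two equal groups, power = Φ(d·√(n/2) − z_{α/2}).
d·√(n/2) = 0.54 × √(23/2) = 0.54 × 3.391 = 1.831.
z_β = 1.831 − 1.645 = 0.186.
Power = Φ(0.186) = 0.574.

power ≈ 0.57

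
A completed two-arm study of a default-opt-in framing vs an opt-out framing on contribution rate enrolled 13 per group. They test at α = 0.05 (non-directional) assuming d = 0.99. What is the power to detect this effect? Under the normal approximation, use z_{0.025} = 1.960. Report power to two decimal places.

For two equal groups, power = Φ(d·√(n/2) − z_{α/2}).
d·√(n/2) = 0.99 × √(13/2) = 0.99 × 2.550 = 2.524.
z_β = 2.524 − 1.960 = 0.564.
Power = Φ(0.564) = 0.714.

power ≈ 0.71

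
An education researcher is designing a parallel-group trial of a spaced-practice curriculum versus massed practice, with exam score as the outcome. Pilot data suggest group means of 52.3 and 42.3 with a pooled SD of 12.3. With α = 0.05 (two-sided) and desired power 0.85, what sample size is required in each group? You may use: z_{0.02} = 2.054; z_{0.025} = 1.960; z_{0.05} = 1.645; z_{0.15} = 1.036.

n = 28 per group

Cohen's d = |M₁ − M₂| / SD_pooled = |52.3 − 42.3| / 12.3 = 10.0 / 12.3 = 0.813.
For two independent groups with equal n: n = 2·((z_{α/2} + z_β) / d)².
z_{α/2} + z_β = 1.960 + 1.036 = 2.996.
n = 2 × (2.996 / 0.813)² = 2 × 3.685² = 2 × 13.58 = 27.2.
Round up to the next whole participant.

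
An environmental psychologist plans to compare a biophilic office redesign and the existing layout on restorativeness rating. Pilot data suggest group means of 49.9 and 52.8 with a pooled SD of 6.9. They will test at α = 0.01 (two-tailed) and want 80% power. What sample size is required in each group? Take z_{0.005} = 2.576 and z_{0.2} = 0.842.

n = 133 per group

Cohen's d = |M₁ − M₂| / SD_pooled = |49.9 − 52.8| / 6.9 = 2.9 / 6.9 = 0.420.
For two independent groups with equal n: n = 2·((z_{α/2} + z_β) / d)².
z_{α/2} + z_β = 2.576 + 0.842 = 3.418.
n = 2 × (3.418 / 0.420)² = 2 × 8.138² = 2 × 66.23 = 132.5.
Round up to the next whole participant.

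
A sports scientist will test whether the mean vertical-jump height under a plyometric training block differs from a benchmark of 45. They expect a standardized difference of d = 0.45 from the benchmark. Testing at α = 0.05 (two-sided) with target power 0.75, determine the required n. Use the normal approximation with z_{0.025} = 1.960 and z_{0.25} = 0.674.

For a one-sample test: n = ((z_{α/2} + z_β) / d)².
z_{α/2} + z_β = 1.960 + 0.674 = 2.634.
n = (2.634 / 0.45)² = 5.853² = 34.26.
Round up.

n = 35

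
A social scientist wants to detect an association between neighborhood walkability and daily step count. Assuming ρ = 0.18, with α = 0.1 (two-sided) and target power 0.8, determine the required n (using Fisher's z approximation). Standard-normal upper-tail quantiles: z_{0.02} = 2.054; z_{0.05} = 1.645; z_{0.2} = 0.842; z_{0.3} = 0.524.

n = 190

Fisher's z: C = ½·ln((1+r)/(1−r)) = ½·ln(1.4390) = 0.1820.
n = ((z_{α/2} + z_β)/C)² + 3.
(1.645 + 0.842) / 0.1820 = 2.487 / 0.1820 = 13.665.
n = 13.665² + 3 = 186.73 + 3 = 189.7.
Round up.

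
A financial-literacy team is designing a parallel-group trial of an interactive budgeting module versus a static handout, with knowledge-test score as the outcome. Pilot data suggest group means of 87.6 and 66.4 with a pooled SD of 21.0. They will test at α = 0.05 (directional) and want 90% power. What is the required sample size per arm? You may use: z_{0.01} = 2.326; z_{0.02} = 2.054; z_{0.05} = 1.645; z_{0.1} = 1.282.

Cohen's d = |M₁ − M₂| / SD_pooled = |87.6 − 66.4| / 21.0 = 21.2 / 21.0 = 1.010.
For two independent groups with equal n: n = 2·((z_{α} + z_β) / d)².
z_{α} + z_β = 1.645 + 1.282 = 2.927.
n = 2 × (2.927 / 1.010)² = 2 × 2.898² = 2 × 8.40 = 16.8.
Round up to the next whole participant.

n = 17 per group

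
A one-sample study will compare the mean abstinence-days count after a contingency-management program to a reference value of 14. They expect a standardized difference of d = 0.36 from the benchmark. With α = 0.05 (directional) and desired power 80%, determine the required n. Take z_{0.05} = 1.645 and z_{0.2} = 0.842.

n = 48

For a one-sample test: n = ((z_{α} + z_β) / d)².
z_{α} + z_β = 1.645 + 0.842 = 2.487.
n = (2.487 / 0.36)² = 6.908² = 47.73.
Round up.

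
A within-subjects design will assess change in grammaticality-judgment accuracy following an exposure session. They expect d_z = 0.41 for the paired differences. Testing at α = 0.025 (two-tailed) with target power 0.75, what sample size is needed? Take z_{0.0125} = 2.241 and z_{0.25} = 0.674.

n = 51 pairs

For a paired (one-sample on differences) test: n = ((z_{α/2} + z_β) / d)².
z_{α/2} + z_β = 2.241 + 0.674 = 2.915.
n = (2.915 / 0.41)² = 7.110² = 50.55.
Round up.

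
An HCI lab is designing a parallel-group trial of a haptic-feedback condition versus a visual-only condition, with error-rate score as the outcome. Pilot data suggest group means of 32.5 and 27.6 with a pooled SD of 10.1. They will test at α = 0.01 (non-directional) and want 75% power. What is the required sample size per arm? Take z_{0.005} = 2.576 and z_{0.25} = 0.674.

n = 90 per group

Cohen's d = |M₁ − M₂| / SD_pooled = |32.5 − 27.6| / 10.1 = 4.9 / 10.1 = 0.485.
For two independent groups with equal n: n = 2·((z_{α/2} + z_β) / d)².
z_{α/2} + z_β = 2.576 + 0.674 = 3.250.
n = 2 × (3.250 / 0.485)² = 2 × 6.701² = 2 × 44.90 = 89.8.
Round up to the next whole participant.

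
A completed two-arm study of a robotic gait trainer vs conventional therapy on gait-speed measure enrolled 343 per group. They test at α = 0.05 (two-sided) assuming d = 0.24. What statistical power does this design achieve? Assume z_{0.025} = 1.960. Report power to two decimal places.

For two equal groups, power = Φ(d·√(n/2) − z_{α/2}).
d·√(n/2) = 0.24 × √(343/2) = 0.24 × 13.096 = 3.143.
z_β = 3.143 − 1.960 = 1.183.
Power = Φ(1.183) = 0.882.

power ≈ 0.88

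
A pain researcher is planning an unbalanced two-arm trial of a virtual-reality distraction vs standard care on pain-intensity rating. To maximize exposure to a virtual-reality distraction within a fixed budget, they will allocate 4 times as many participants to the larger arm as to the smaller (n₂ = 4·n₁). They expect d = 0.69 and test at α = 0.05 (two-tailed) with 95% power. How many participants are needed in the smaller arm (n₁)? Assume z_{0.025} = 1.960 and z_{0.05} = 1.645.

With allocation ratio k = n₂/n₁ = 4, Var(x̄₁−x̄₂) = σ²(1/n₁ + 1/(k·n₁)) = σ²·(k+1)/(k·n₁).
So n₁ = (1 + 1/k)·((z_{α/2} + z_β)/d)² = 1.250 × (3.605/0.69)².
n₁ = 1.250 × 27.30 = 34.1.
Round up: n₁ = 35, giving n₂ = 4 × 35 = 140.

n₁ = 35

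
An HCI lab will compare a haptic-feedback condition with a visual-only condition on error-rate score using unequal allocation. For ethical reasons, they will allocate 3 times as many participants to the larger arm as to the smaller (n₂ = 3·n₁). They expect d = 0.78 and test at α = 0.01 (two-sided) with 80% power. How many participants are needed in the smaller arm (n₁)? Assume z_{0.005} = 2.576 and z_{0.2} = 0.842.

n₁ = 26

With allocation ratio k = n₂/n₁ = 3, Var(x̄₁−x̄₂) = σ²(1/n₁ + 1/(k·n₁)) = σ²·(k+1)/(k·n₁).
So n₁ = (1 + 1/k)·((z_{α/2} + z_β)/d)² = 1.333 × (3.418/0.78)².
n₁ = 1.333 × 19.20 = 25.6.
Round up: n₁ = 26, giving n₂ = 3 × 26 = 78.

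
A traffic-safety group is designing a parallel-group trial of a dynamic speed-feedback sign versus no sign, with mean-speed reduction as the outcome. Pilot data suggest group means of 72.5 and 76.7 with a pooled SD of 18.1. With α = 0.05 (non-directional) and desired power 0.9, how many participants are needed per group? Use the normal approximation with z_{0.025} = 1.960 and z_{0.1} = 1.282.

Cohen's d = |M₁ − M₂| / SD_pooled = |72.5 − 76.7| / 18.1 = 4.2 / 18.1 = 0.232.
For two independent groups with equal n: n = 2·((z_{α/2} + z_β) / d)².
z_{α/2} + z_β = 1.960 + 1.282 = 3.242.
n = 2 × (3.242 / 0.232)² = 2 × 13.974² = 2 × 195.28 = 390.6.
Round up to the next whole participant.

n = 391 per group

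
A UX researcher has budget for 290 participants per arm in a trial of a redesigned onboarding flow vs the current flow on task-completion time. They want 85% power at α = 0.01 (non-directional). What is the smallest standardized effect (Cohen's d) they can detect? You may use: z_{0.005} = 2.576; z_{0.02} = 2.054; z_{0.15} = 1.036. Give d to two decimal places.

d_min ≈ 0.30

For two independent groups of n = 290 each: d_min = (z_{α/2} + z_β)·√(2/n).
z-sum = 2.576 + 1.036 = 3.612.
d_min = 3.612 × √(2/290) = 3.612 × 0.0830 = 0.300.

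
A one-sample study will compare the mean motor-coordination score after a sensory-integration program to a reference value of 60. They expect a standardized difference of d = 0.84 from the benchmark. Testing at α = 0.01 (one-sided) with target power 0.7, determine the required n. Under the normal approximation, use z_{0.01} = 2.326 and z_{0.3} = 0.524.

n = 12

For a one-sample test: n = ((z_{α} + z_β) / d)².
z_{α} + z_β = 2.326 + 0.524 = 2.850.
n = (2.850 / 0.84)² = 3.393² = 11.51.
Round up.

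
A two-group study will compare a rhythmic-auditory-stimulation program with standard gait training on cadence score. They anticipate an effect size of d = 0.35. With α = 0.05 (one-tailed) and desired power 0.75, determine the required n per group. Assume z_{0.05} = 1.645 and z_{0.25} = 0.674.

n = 88 per group

For two independent groups with equal n: n = 2·((z_{α} + z_β) / d)².
z_{α} + z_β = 1.645 + 0.674 = 2.319.
n = 2 × (2.319 / 0.35)² = 2 × 6.626² = 2 × 43.90 = 87.8.
Round up to the next whole participant.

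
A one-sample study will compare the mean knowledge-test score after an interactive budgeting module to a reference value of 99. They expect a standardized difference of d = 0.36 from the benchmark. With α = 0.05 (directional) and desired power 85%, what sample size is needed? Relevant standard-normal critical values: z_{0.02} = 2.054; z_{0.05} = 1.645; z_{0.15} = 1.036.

For a one-sample test: n = ((z_{α} + z_β) / d)².
z_{α} + z_β = 1.645 + 1.036 = 2.681.
n = (2.681 / 0.36)² = 7.447² = 55.46.
Round up.

n = 56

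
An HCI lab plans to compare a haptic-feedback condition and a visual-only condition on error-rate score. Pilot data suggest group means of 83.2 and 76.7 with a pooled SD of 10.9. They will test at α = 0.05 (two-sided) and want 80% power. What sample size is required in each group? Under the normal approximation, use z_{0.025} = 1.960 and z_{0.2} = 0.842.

n = 45 per group

Cohen's d = |M₁ − M₂| / SD_pooled = |83.2 − 76.7| / 10.9 = 6.5 / 10.9 = 0.596.
For two independent groups with equal n: n = 2·((z_{α/2} + z_β) / d)².
z_{α/2} + z_β = 1.960 + 0.842 = 2.802.
n = 2 × (2.802 / 0.596)² = 2 × 4.701² = 2 × 22.10 = 44.2.
Round up to the next whole participant.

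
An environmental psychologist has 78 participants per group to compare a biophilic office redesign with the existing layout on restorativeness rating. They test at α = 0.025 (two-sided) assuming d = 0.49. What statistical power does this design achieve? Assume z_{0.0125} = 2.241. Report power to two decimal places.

For two equal groups, power = Φ(d·√(n/2) − z_{α/2}).
d·√(n/2) = 0.49 × √(78/2) = 0.49 × 6.245 = 3.060.
z_β = 3.060 − 2.241 = 0.819.
Power = Φ(0.819) = 0.794.

power ≈ 0.79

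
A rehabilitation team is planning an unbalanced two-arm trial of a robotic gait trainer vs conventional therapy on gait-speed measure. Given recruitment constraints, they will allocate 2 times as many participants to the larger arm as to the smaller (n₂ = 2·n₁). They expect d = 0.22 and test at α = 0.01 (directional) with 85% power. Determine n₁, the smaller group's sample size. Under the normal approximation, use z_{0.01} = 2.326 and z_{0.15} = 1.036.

With allocation ratio k = n₂/n₁ = 2, Var(x̄₁−x̄₂) = σ²(1/n₁ + 1/(k·n₁)) = σ²·(k+1)/(k·n₁).
So n₁ = (1 + 1/k)·((z_{α} + z_β)/d)² = 1.500 × (3.362/0.22)².
n₁ = 1.500 × 233.53 = 350.3.
Round up: n₁ = 351, giving n₂ = 2 × 351 = 702.

n₁ = 351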